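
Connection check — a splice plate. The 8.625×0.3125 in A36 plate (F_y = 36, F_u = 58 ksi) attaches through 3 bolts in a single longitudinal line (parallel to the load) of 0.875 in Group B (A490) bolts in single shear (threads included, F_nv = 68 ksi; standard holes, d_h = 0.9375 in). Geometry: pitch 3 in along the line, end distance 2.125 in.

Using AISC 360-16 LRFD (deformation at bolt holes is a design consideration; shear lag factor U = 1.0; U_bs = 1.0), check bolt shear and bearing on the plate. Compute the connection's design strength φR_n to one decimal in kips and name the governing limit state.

Bolt shear: A_b = π(0.875)²/4 = 0.60132 in². φR_n = 0.75 × 68 × 0.60132 × 3 × 1 = 92.0 kips.
Bearing (0.3125 in plate, F_u = 58 ksi): end bolts L_c = 2.125 − 0.9375/2 = 1.65625, R_n = min(1.2×1.65625×0.3125×58, 2.4×0.875×0.3125×58) = 36.023 kips/bolt; interior L_c = 3 − 0.9375 = 2.0625, R_n = 38.063 kips/bolt. φR_n = 0.75 × (1×36.023 + 2×38.063) = 84.1 kips.
Governing: min(92.0, 84.1) = 84.1 kips → bearing.

84.1 kips (bearing governs)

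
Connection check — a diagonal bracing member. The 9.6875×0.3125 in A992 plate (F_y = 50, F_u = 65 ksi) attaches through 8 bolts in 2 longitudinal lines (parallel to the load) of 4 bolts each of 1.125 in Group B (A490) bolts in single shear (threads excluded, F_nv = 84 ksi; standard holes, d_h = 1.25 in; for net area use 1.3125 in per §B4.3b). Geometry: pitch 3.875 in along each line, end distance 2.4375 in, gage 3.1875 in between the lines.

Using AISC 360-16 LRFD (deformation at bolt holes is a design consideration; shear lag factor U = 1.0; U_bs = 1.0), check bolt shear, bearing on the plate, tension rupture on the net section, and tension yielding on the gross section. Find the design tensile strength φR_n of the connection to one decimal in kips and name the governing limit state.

107.6 kips (net-section rupture governs)

Bolt shear: A_b = π(1.125)²/4 = 0.99402 in². φR_n = 0.75 × 84 × 0.99402 × 8 × 1 = 501.0 kips.
Bearing (0.3125 in plate, F_u = 65 ksi): end bolts L_c = 2.4375 − 1.25/2 = 1.8125, R_n = min(1.2×1.8125×0.3125×65, 2.4×1.125×0.3125×65) = 44.18 kips/bolt; interior L_c = 3.875 − 1.25 = 2.625, R_n = 54.844 kips/bolt. φR_n = 0.75 × (2×44.18 + 6×54.844) = 313.1 kips.
Tension rupture (net): A_n = (9.6875 − 2×1.3125)×0.3125 = 2.207 in² (U = 1.0, A_e = A_n). φR_n = 0.75 × 65 × 2.207 = 107.6 kips.
Tension yield (gross): A_g = 9.6875×0.3125 = 3.0273 in². φR_n = 0.90 × 50 × 3.0273 = 136.2 kips.
Governing: min(501.0, 313.1, 107.6, 136.2) = 107.6 kips → net-section rupture.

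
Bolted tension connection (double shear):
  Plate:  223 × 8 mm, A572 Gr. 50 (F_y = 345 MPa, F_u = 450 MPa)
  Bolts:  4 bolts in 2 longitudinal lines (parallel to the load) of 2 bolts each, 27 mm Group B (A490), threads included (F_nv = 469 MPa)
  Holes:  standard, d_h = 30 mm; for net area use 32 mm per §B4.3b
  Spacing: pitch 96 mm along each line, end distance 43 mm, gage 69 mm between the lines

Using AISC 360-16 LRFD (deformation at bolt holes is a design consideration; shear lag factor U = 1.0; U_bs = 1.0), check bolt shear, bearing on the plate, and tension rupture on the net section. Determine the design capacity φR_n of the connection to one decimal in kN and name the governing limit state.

429.3 kN (net-section rupture governs)

Bolt shear: A_b = π(27)²/4 = 572.56 mm². φR_n = 0.75 × 469 × 572.56 × 4 × 2 = 1611.2 kN.
Bearing (8 mm plate, F_u = 450 MPa): end bolts L_c = 43 − 30/2 = 28, R_n = min(1.2×28×8×450, 2.4×27×8×450) = 120.96 kN/bolt; interior L_c = 96 − 30 = 66, R_n = 233.28 kN/bolt. φR_n = 0.75 × (2×120.96 + 2×233.28) = 531.4 kN.
Tension rupture (net): A_n = (223 − 2×32)×8 = 1272 mm² (U = 1.0, A_e = A_n). φR_n = 0.75 × 450 × 1272 = 429.3 kN.
Governing: min(1611.2, 531.4, 429.3) = 429.3 kN → net-section rupture.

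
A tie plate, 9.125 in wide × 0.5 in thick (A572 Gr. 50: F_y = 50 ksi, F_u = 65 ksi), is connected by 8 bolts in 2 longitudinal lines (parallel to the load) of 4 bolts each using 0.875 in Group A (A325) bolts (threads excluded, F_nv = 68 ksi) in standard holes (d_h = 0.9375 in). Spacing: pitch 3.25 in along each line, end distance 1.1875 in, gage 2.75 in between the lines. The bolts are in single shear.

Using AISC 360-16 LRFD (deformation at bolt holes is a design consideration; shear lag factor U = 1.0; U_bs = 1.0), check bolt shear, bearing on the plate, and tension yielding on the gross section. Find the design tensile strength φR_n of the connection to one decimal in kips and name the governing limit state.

205.3 kips (gross-section yield governs)

Bolt shear: A_b = π(0.875)²/4 = 0.60132 in². φR_n = 0.75 × 68 × 0.60132 × 8 × 1 = 245.3 kips.
Bearing (0.5 in plate, F_u = 65 ksi): end bolts L_c = 1.1875 − 0.9375/2 = 0.71875, R_n = min(1.2×0.71875×0.5×65, 2.4×0.875×0.5×65) = 28.031 kips/bolt; interior L_c = 3.25 − 0.9375 = 2.3125, R_n = 68.25 kips/bolt. φR_n = 0.75 × (2×28.031 + 6×68.25) = 349.2 kips.
Tension yield (gross): A_g = 9.125×0.5 = 4.5625 in². φR_n = 0.90 × 50 × 4.5625 = 205.3 kips.
Governing: min(245.3, 349.2, 205.3) = 205.3 kips → gross-section yield.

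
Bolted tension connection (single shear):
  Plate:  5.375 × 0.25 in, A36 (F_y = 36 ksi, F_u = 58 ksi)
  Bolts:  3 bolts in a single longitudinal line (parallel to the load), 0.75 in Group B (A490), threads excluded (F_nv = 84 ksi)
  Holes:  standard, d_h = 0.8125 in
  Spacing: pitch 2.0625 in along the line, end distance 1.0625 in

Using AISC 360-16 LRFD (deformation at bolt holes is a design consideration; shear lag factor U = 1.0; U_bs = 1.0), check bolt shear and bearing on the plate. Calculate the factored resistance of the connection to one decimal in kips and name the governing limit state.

Bolt shear: A_b = π(0.75)²/4 = 0.44179 in². φR_n = 0.75 × 84 × 0.44179 × 3 × 1 = 83.5 kips.
Bearing (0.25 in plate, F_u = 58 ksi): end bolts L_c = 1.0625 − 0.8125/2 = 0.65625, R_n = min(1.2×0.65625×0.25×58, 2.4×0.75×0.25×58) = 11.419 kips/bolt; interior L_c = 2.0625 − 0.8125 = 1.25, R_n = 21.75 kips/bolt. φR_n = 0.75 × (1×11.419 + 2×21.75) = 41.2 kips.
Governing: min(83.5, 41.2) = 41.2 kips → bearing.

41.2 kips (bearing governs)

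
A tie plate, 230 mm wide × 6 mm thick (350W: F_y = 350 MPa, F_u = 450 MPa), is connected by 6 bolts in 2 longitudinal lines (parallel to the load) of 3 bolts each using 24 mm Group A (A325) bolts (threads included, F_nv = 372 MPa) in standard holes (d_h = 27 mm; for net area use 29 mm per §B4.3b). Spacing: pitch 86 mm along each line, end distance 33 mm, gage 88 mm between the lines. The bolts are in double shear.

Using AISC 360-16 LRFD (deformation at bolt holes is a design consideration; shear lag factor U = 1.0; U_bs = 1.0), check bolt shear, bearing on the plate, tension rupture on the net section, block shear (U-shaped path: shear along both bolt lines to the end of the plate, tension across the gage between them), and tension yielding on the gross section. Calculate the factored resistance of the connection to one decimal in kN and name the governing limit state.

348.3 kN (net-section rupture governs)

Bolt shear: A_b = π(24)²/4 = 452.39 mm². φR_n = 0.75 × 372 × 452.39 × 6 × 2 = 1514.6 kN.
Bearing (6 mm plate, F_u = 450 MPa): end bolts L_c = 33 − 27/2 = 19.5, R_n = min(1.2×19.5×6×450, 2.4×24×6×450) = 63.18 kN/bolt; interior L_c = 86 − 27 = 59, R_n = 155.52 kN/bolt. φR_n = 0.75 × (2×63.18 + 4×155.52) = 561.3 kN.
Tension rupture (net): A_n = (230 − 2×29)×6 = 1032 mm² (U = 1.0, A_e = A_n). φR_n = 0.75 × 450 × 1032 = 348.3 kN.
Block shear: shear path 2×[33+2×86] = 2×205 mm, A_gv = 2460, A_nv = 2×(205 − 2.5×29)×6 = 1590 mm²; tension across gage: (88 − 1×29)×6 = 354 mm². R_n = min(0.6×450×1590, 0.6×350×2460) + 1.0×450×354 = min(429.3, 516.6) + 159.3 = 588.6 kN. φR_n = 0.75 × 588.6 = 441.5 kN.
Tension yield (gross): A_g = 230×6 = 1380 mm². φR_n = 0.90 × 350 × 1380 = 434.7 kN.
Governing: min(1514.6, 561.3, 348.3, 441.5, 434.7) = 348.3 kN → net-section rupture.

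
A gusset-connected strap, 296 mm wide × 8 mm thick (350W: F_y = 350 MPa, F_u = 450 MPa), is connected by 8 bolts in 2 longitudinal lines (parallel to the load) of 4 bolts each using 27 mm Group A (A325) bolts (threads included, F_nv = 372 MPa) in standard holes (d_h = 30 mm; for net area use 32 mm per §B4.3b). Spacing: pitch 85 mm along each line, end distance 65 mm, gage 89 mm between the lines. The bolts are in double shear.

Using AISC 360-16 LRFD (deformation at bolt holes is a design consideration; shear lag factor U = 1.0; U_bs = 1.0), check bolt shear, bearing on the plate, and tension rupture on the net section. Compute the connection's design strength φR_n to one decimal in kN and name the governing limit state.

Bolt shear: A_b = π(27)²/4 = 572.56 mm². φR_n = 0.75 × 372 × 572.56 × 8 × 2 = 2555.9 kN.
Bearing (8 mm plate, F_u = 450 MPa): end bolts L_c = 65 − 30/2 = 50, R_n = min(1.2×50×8×450, 2.4×27×8×450) = 216 kN/bolt; interior L_c = 85 − 30 = 55, R_n = 233.28 kN/bolt. φR_n = 0.75 × (2×216 + 6×233.28) = 1373.8 kN.
Tension rupture (net): A_n = (296 − 2×32)×8 = 1856 mm² (U = 1.0, A_e = A_n). φR_n = 0.75 × 450 × 1856 = 626.4 kN.
Governing: min(2555.9, 1373.8, 626.4) = 626.4 kN → net-section rupture.

626.4 kN (net-section rupture governs)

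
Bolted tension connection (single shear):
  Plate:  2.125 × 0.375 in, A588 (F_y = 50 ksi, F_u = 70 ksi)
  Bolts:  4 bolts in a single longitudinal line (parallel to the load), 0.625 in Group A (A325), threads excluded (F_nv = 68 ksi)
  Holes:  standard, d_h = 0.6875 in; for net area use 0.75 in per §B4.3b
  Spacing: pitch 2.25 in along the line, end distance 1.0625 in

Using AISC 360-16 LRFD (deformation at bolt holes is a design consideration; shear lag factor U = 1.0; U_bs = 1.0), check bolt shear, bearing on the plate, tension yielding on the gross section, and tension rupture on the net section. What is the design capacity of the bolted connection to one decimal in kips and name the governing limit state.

Bolt shear: A_b = π(0.625)²/4 = 0.3068 in². φR_n = 0.75 × 68 × 0.3068 × 4 × 1 = 62.6 kips.
Bearing (0.375 in plate, F_u = 70 ksi): end bolts L_c = 1.0625 − 0.6875/2 = 0.71875, R_n = min(1.2×0.71875×0.375×70, 2.4×0.625×0.375×70) = 22.641 kips/bolt; interior L_c = 2.25 − 0.6875 = 1.5625, R_n = 39.375 kips/bolt. φR_n = 0.75 × (1×22.641 + 3×39.375) = 105.6 kips.
Tension yield (gross): A_g = 2.125×0.375 = 0.79688 in². φR_n = 0.90 × 50 × 0.79688 = 35.9 kips.
Tension rupture (net): A_n = (2.125 − 1×0.75)×0.375 = 0.51563 in² (U = 1.0, A_e = A_n). φR_n = 0.75 × 70 × 0.51563 = 27.1 kips.
Governing: min(62.6, 105.6, 35.9, 27.1) = 27.1 kips → net-section rupture.

27.1 kips (net-section rupture governs)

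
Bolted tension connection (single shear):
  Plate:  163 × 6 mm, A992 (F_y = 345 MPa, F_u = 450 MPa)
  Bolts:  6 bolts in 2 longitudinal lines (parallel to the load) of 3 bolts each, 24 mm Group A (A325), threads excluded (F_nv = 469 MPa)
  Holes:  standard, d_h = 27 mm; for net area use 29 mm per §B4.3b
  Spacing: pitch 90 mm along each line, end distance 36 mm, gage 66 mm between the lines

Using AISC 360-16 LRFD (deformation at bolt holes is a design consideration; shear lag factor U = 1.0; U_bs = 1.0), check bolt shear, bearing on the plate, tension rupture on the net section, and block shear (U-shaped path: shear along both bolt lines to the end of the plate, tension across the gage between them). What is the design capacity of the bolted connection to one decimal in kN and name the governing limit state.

212.6 kN (net-section rupture governs)

Bolt shear: A_b = π(24)²/4 = 452.39 mm². φR_n = 0.75 × 469 × 452.39 × 6 × 1 = 954.8 kN.
Bearing (6 mm plate, F_u = 450 MPa): end bolts L_c = 36 − 27/2 = 22.5, R_n = min(1.2×22.5×6×450, 2.4×24×6×450) = 72.9 kN/bolt; interior L_c = 90 − 27 = 63, R_n = 155.52 kN/bolt. φR_n = 0.75 × (2×72.9 + 4×155.52) = 575.9 kN.
Tension rupture (net): A_n = (163 − 2×29)×6 = 630 mm² (U = 1.0, A_e = A_n). φR_n = 0.75 × 450 × 630 = 212.6 kN.
Block shear: shear path 2×[36+2×90] = 2×216 mm, A_gv = 2592, A_nv = 2×(216 − 2.5×29)×6 = 1722 mm²; tension across gage: (66 − 1×29)×6 = 222 mm². R_n = min(0.6×450×1722, 0.6×345×2592) + 1.0×450×222 = min(464.94, 536.54) + 99.9 = 564.84 kN. φR_n = 0.75 × 564.84 = 423.6 kN.
Governing: min(954.8, 575.9, 212.6, 423.6) = 212.6 kN → net-section rupture.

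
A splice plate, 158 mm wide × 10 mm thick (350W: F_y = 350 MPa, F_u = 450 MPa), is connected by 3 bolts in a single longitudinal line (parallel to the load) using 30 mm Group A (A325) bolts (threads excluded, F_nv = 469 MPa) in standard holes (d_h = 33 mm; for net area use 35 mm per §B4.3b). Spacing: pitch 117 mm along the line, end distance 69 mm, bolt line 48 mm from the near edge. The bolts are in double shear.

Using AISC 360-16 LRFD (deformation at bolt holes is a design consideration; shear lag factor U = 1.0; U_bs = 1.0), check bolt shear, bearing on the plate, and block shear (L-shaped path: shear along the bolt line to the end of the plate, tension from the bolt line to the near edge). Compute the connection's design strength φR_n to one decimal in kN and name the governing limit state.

539.3 kN (block shear governs)

Bolt shear: A_b = π(30)²/4 = 706.86 mm². φR_n = 0.75 × 469 × 706.86 × 3 × 2 = 1491.8 kN.
Bearing (10 mm plate, F_u = 450 MPa): end bolts L_c = 69 − 33/2 = 52.5, R_n = min(1.2×52.5×10×450, 2.4×30×10×450) = 283.5 kN/bolt; interior L_c = 117 − 33 = 84, R_n = 324 kN/bolt. φR_n = 0.75 × (1×283.5 + 2×324) = 698.6 kN.
Block shear: shear path 1×[69+2×117] = 1×303 mm, A_gv = 3030, A_nv = 1×(303 − 2.5×35)×10 = 2155 mm²; tension to near edge: (48 − 0.5×35)×10 = 305 mm². R_n = min(0.6×450×2155, 0.6×350×3030) + 1.0×450×305 = min(581.85, 636.3) + 137.25 = 719.1 kN. φR_n = 0.75 × 719.1 = 539.3 kN.
Governing: min(1491.8, 698.6, 539.3) = 539.3 kN → block shear.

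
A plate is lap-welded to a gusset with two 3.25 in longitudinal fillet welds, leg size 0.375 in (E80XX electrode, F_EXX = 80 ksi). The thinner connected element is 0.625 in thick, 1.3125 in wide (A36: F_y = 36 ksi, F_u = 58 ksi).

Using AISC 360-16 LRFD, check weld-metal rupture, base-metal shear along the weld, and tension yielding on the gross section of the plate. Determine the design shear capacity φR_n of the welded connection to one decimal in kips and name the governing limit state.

26.6 kips (gross-section yield governs)

Weld metal: throat = 0.707×0.375 = 0.26513 in, L = 2×3.25 = 6.5 in. φR_n = 0.75 × 0.6 × 80 × 0.26513 × 6.5 = 62.0 kips.
Base metal shear (0.625 in plate): yield φR_n = 1.0×0.6×36×0.625×6.5 = 87.8 kips; rupture φR_n = 0.75×0.6×58×0.625×6.5 = 106.0 kips; take 87.8 kips (yield).
Tension yield (gross): A_g = 1.3125×0.625 = 0.82031 in². φR_n = 0.90 × 36 × 0.82031 = 26.6 kips.
Governing: min(62.0, 87.8, 26.6) = 26.6 kips → gross-section yield.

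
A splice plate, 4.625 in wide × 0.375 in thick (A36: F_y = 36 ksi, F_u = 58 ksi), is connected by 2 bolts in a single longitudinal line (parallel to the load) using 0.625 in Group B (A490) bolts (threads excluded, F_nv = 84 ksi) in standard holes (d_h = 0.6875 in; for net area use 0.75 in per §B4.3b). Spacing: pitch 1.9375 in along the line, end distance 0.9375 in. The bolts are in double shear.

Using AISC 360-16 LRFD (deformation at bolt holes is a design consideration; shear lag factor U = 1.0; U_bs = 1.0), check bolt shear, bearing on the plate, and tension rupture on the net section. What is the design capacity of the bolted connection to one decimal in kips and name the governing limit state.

Bolt shear: A_b = π(0.625)²/4 = 0.3068 in². φR_n = 0.75 × 84 × 0.3068 × 2 × 2 = 77.3 kips.
Bearing (0.375 in plate, F_u = 58 ksi): end bolts L_c = 0.9375 − 0.6875/2 = 0.59375, R_n = min(1.2×0.59375×0.375×58, 2.4×0.625×0.375×58) = 15.497 kips/bolt; interior L_c = 1.9375 − 0.6875 = 1.25, R_n = 32.625 kips/bolt. φR_n = 0.75 × (1×15.497 + 1×32.625) = 36.1 kips.
Tension rupture (net): A_n = (4.625 − 1×0.75)×0.375 = 1.4531 in² (U = 1.0, A_e = A_n). φR_n = 0.75 × 58 × 1.4531 = 63.2 kips.
Governing: min(77.3, 36.1, 63.2) = 36.1 kips → bearing.

36.1 kips (bearing governs)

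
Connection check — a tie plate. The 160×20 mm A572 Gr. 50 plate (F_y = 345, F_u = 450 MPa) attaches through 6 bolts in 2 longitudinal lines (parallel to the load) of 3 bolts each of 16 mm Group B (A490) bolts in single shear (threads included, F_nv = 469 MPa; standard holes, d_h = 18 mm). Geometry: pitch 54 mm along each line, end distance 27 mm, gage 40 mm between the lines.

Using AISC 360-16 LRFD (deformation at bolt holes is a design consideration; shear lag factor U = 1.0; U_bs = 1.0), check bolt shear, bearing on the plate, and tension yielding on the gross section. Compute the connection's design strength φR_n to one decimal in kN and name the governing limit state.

424.3 kN (bolt shear governs)

Bolt shear: A_b = π(16)²/4 = 201.06 mm². φR_n = 0.75 × 469 × 201.06 × 6 × 1 = 424.3 kN.
Bearing (20 mm plate, F_u = 450 MPa): end bolts L_c = 27 − 18/2 = 18, R_n = min(1.2×18×20×450, 2.4×16×20×450) = 194.4 kN/bolt; interior L_c = 54 − 18 = 36, R_n = 345.6 kN/bolt. φR_n = 0.75 × (2×194.4 + 4×345.6) = 1328.4 kN.
Tension yield (gross): A_g = 160×20 = 3200 mm². φR_n = 0.90 × 345 × 3200 = 993.6 kN.
Governing: min(424.3, 1328.4, 993.6) = 424.3 kN → bolt shear.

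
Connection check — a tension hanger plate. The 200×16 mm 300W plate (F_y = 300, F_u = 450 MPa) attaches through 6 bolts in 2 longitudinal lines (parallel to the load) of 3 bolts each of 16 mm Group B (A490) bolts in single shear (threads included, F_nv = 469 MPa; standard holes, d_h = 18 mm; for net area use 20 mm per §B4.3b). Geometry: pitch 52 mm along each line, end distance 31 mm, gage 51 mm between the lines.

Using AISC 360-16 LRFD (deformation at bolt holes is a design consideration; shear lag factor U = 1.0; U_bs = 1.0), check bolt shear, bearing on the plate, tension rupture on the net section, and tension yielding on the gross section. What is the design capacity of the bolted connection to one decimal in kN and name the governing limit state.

Bolt shear: A_b = π(16)²/4 = 201.06 mm². φR_n = 0.75 × 469 × 201.06 × 6 × 1 = 424.3 kN.
Bearing (16 mm plate, F_u = 450 MPa): end bolts L_c = 31 − 18/2 = 22, R_n = min(1.2×22×16×450, 2.4×16×16×450) = 190.08 kN/bolt; interior L_c = 52 − 18 = 34, R_n = 276.48 kN/bolt. φR_n = 0.75 × (2×190.08 + 4×276.48) = 1114.6 kN.
Tension rupture (net): A_n = (200 − 2×20)×16 = 2560 mm² (U = 1.0, A_e = A_n). φR_n = 0.75 × 450 × 2560 = 864.0 kN.
Tension yield (gross): A_g = 200×16 = 3200 mm². φR_n = 0.90 × 300 × 3200 = 864.0 kN.
Governing: min(424.3, 1114.6, 864.0, 864.0) = 424.3 kN → bolt shear.

424.3 kN (bolt shear governs)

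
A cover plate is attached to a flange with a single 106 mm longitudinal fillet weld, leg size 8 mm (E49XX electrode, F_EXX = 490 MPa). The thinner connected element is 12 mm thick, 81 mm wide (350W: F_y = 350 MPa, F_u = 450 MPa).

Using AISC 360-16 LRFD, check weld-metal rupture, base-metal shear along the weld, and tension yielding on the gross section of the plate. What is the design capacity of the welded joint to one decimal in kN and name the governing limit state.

132.2 kN (weld metal governs)

Weld metal: throat = 0.707×8 = 5.656 mm, L = 106 mm. φR_n = 0.75 × 0.6 × 490 × 5.656 × 106 = 132.2 kN.
Base metal shear (12 mm plate): yield φR_n = 1.0×0.6×350×12×106 = 267.1 kN; rupture φR_n = 0.75×0.6×450×12×106 = 257.6 kN; take 257.6 kN (rupture).
Tension yield (gross): A_g = 81×12 = 972 mm². φR_n = 0.90 × 350 × 972 = 306.2 kN.
Governing: min(132.2, 257.6, 306.2) = 132.2 kN → weld metal.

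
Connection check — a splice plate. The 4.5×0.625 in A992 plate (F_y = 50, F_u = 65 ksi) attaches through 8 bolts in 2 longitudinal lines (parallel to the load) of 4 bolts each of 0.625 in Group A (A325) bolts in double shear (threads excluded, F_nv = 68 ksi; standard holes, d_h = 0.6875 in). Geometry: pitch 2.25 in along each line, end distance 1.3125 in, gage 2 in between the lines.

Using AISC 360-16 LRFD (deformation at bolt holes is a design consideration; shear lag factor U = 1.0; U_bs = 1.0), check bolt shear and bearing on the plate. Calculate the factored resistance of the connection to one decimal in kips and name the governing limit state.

Bolt shear: A_b = π(0.625)²/4 = 0.3068 in². φR_n = 0.75 × 68 × 0.3068 × 8 × 2 = 250.3 kips.
Bearing (0.625 in plate, F_u = 65 ksi): end bolts L_c = 1.3125 − 0.6875/2 = 0.96875, R_n = min(1.2×0.96875×0.625×65, 2.4×0.625×0.625×65) = 47.227 kips/bolt; interior L_c = 2.25 − 0.6875 = 1.5625, R_n = 60.938 kips/bolt. φR_n = 0.75 × (2×47.227 + 6×60.938) = 345.1 kips.
Governing: min(250.3, 345.1) = 250.3 kips → bolt shear.

250.3 kips (bolt shear governs)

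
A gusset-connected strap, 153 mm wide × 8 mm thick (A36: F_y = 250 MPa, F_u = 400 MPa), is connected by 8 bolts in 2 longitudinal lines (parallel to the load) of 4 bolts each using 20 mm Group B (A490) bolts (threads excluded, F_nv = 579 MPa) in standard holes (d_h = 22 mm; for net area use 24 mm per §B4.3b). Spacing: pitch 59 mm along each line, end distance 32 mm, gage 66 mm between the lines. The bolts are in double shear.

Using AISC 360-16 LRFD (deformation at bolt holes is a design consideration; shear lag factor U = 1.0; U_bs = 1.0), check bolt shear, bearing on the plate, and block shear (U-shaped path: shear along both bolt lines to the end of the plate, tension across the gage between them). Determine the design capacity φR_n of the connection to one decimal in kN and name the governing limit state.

Bolt shear: A_b = π(20)²/4 = 314.16 mm². φR_n = 0.75 × 579 × 314.16 × 8 × 2 = 2182.8 kN.
Bearing (8 mm plate, F_u = 400 MPa): end bolts L_c = 32 − 22/2 = 21, R_n = min(1.2×21×8×400, 2.4×20×8×400) = 80.64 kN/bolt; interior L_c = 59 − 22 = 37, R_n = 142.08 kN/bolt. φR_n = 0.75 × (2×80.64 + 6×142.08) = 760.3 kN.
Block shear: shear path 2×[32+3×59] = 2×209 mm, A_gv = 3344, A_nv = 2×(209 − 3.5×24)×8 = 2000 mm²; tension across gage: (66 − 1×24)×8 = 336 mm². R_n = min(0.6×400×2000, 0.6×250×3344) + 1.0×400×336 = min(480, 501.6) + 134.4 = 614.4 kN. φR_n = 0.75 × 614.4 = 460.8 kN.
Governing: min(2182.8, 760.3, 460.8) = 460.8 kN → block shear.

460.8 kN (block shear governs)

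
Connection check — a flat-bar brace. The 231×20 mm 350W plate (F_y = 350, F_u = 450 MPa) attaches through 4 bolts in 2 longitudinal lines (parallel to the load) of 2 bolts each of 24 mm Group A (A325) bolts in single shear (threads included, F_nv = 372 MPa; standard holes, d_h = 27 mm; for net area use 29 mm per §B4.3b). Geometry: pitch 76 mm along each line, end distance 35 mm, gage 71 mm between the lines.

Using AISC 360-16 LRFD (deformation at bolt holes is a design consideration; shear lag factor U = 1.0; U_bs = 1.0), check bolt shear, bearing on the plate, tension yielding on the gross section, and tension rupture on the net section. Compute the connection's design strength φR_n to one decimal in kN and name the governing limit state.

504.9 kN (bolt shear governs)

Bolt shear: A_b = π(24)²/4 = 452.39 mm². φR_n = 0.75 × 372 × 452.39 × 4 × 1 = 504.9 kN.
Bearing (20 mm plate, F_u = 450 MPa): end bolts L_c = 35 − 27/2 = 21.5, R_n = min(1.2×21.5×20×450, 2.4×24×20×450) = 232.2 kN/bolt; interior L_c = 76 − 27 = 49, R_n = 518.4 kN/bolt. φR_n = 0.75 × (2×232.2 + 2×518.4) = 1125.9 kN.
Tension yield (gross): A_g = 231×20 = 4620 mm². φR_n = 0.90 × 350 × 4620 = 1455.3 kN.
Tension rupture (net): A_n = (231 − 2×29)×20 = 3460 mm² (U = 1.0, A_e = A_n). φR_n = 0.75 × 450 × 3460 = 1167.8 kN.
Governing: min(504.9, 1125.9, 1455.3, 1167.8) = 504.9 kN → bolt shear.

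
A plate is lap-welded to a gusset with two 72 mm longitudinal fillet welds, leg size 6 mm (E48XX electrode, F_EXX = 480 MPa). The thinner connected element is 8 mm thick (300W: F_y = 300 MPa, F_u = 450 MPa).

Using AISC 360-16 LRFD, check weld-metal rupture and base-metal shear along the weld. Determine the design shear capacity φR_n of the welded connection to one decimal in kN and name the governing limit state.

Weld metal: throat = 0.707×6 = 4.242 mm, L = 2×72 = 144 mm. φR_n = 0.75 × 0.6 × 480 × 4.242 × 144 = 131.9 kN.
Base metal shear (8 mm plate): yield φR_n = 1.0×0.6×300×8×144 = 207.4 kN; rupture φR_n = 0.75×0.6×450×8×144 = 233.3 kN; take 207.4 kN (yield).
Governing: min(131.9, 207.4) = 131.9 kN → weld metal.

131.9 kN (weld metal governs)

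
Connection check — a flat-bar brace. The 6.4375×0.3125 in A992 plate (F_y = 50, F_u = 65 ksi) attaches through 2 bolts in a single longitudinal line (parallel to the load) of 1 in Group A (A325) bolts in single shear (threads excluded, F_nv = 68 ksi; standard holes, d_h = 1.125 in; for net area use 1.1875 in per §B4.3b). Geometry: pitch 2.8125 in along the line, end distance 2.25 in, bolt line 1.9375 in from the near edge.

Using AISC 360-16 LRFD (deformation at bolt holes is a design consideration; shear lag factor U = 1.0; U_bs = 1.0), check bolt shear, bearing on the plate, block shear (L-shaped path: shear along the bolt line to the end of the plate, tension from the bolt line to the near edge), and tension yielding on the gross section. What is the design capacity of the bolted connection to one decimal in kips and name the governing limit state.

Bolt shear: A_b = π(1)²/4 = 0.7854 in². φR_n = 0.75 × 68 × 0.7854 × 2 × 1 = 80.1 kips.
Bearing (0.3125 in plate, F_u = 65 ksi): end bolts L_c = 2.25 − 1.125/2 = 1.6875, R_n = min(1.2×1.6875×0.3125×65, 2.4×1×0.3125×65) = 41.133 kips/bolt; interior L_c = 2.8125 − 1.125 = 1.6875, R_n = 41.133 kips/bolt. φR_n = 0.75 × (1×41.133 + 1×41.133) = 61.7 kips.
Block shear: shear path 1×[2.25+1×2.8125] = 1×5.0625 in, A_gv = 1.582, A_nv = 1×(5.0625 − 1.5×1.1875)×0.3125 = 1.0254 in²; tension to near edge: (1.9375 − 0.5×1.1875)×0.3125 = 0.41992 in². R_n = min(0.6×65×1.0254, 0.6×50×1.582) + 1.0×65×0.41992 = min(39.991, 47.46) + 27.295 = 67.286 kips. φR_n = 0.75 × 67.286 = 50.5 kips.
Tension yield (gross): A_g = 6.4375×0.3125 = 2.0117 in². φR_n = 0.90 × 50 × 2.0117 = 90.5 kips.
Governing: min(80.1, 61.7, 50.5, 90.5) = 50.5 kips → block shear.

50.5 kips (block shear governs)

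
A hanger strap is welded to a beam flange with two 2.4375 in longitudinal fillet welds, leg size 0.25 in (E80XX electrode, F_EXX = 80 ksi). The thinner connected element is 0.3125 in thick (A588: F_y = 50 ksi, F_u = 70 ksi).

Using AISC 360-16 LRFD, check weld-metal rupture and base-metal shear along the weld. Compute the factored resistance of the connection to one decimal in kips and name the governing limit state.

31.0 kips (weld metal governs)

Weld metal: throat = 0.707×0.25 = 0.17675 in, L = 2×2.4375 = 4.875 in. φR_n = 0.75 × 0.6 × 80 × 0.17675 × 4.875 = 31.0 kips.
Base metal shear (0.3125 in plate): yield φR_n = 1.0×0.6×50×0.3125×4.875 = 45.7 kips; rupture φR_n = 0.75×0.6×70×0.3125×4.875 = 48.0 kips; take 45.7 kips (yield).
Governing: min(31.0, 45.7) = 31.0 kips → weld metal.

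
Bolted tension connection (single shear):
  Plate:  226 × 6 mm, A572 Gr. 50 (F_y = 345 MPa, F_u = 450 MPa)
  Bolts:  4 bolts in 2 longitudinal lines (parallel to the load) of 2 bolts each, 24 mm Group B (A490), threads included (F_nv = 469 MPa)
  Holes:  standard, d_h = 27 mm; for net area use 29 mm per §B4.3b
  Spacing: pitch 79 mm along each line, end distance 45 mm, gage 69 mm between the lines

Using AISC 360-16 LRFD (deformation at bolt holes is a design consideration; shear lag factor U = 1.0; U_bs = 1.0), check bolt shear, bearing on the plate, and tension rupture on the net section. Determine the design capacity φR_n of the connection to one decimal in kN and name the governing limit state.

Bolt shear: A_b = π(24)²/4 = 452.39 mm². φR_n = 0.75 × 469 × 452.39 × 4 × 1 = 636.5 kN.
Bearing (6 mm plate, F_u = 450 MPa): end bolts L_c = 45 − 27/2 = 31.5, R_n = min(1.2×31.5×6×450, 2.4×24×6×450) = 102.06 kN/bolt; interior L_c = 79 − 27 = 52, R_n = 155.52 kN/bolt. φR_n = 0.75 × (2×102.06 + 2×155.52) = 386.4 kN.
Tension rupture (net): A_n = (226 − 2×29)×6 = 1008 mm² (U = 1.0, A_e = A_n). φR_n = 0.75 × 450 × 1008 = 340.2 kN.
Governing: min(636.5, 386.4, 340.2) = 340.2 kN → net-section rupture.

340.2 kN (net-section rupture governs)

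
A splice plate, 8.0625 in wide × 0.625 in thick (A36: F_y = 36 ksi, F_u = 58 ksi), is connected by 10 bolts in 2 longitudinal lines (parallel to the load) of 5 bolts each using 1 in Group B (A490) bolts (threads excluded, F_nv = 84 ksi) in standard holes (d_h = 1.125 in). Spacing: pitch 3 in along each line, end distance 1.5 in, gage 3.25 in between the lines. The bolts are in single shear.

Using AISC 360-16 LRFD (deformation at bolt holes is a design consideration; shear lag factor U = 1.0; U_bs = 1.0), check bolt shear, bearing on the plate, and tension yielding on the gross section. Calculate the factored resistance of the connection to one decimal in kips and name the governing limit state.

Bolt shear: A_b = π(1)²/4 = 0.7854 in². φR_n = 0.75 × 84 × 0.7854 × 10 × 1 = 494.8 kips.
Bearing (0.625 in plate, F_u = 58 ksi): end bolts L_c = 1.5 − 1.125/2 = 0.9375, R_n = min(1.2×0.9375×0.625×58, 2.4×1×0.625×58) = 40.781 kips/bolt; interior L_c = 3 − 1.125 = 1.875, R_n = 81.563 kips/bolt. φR_n = 0.75 × (2×40.781 + 8×81.563) = 550.5 kips.
Tension yield (gross): A_g = 8.0625×0.625 = 5.0391 in². φR_n = 0.90 × 36 × 5.0391 = 163.3 kips.
Governing: min(494.8, 550.5, 163.3) = 163.3 kips → gross-section yield.

163.3 kips (gross-section yield governs)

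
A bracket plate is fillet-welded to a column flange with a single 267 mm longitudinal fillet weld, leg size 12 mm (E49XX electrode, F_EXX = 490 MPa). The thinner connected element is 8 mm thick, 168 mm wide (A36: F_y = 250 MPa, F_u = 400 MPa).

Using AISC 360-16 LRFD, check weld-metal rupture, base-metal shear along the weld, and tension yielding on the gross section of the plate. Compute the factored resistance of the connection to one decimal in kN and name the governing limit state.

Weld metal: throat = 0.707×12 = 8.484 mm, L = 267 mm. φR_n = 0.75 × 0.6 × 490 × 8.484 × 267 = 499.5 kN.
Base metal shear (8 mm plate): yield φR_n = 1.0×0.6×250×8×267 = 320.4 kN; rupture φR_n = 0.75×0.6×400×8×267 = 384.5 kN; take 320.4 kN (yield).
Tension yield (gross): A_g = 168×8 = 1344 mm². φR_n = 0.90 × 250 × 1344 = 302.4 kN.
Governing: min(499.5, 320.4, 302.4) = 302.4 kN → gross-section yield.

302.4 kN (gross-section yield governs)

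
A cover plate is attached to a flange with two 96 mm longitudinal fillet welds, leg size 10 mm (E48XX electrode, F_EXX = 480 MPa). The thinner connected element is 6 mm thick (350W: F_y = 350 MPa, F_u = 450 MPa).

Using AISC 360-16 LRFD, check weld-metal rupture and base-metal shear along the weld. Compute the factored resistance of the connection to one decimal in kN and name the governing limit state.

Weld metal: throat = 0.707×10 = 7.07 mm, L = 2×96 = 192 mm. φR_n = 0.75 × 0.6 × 480 × 7.07 × 192 = 293.2 kN.
Base metal shear (6 mm plate): yield φR_n = 1.0×0.6×350×6×192 = 241.9 kN; rupture φR_n = 0.75×0.6×450×6×192 = 233.3 kN; take 233.3 kN (rupture).
Governing: min(293.2, 233.3) = 233.3 kN → base-metal shear.

233.3 kN (base-metal shear governs)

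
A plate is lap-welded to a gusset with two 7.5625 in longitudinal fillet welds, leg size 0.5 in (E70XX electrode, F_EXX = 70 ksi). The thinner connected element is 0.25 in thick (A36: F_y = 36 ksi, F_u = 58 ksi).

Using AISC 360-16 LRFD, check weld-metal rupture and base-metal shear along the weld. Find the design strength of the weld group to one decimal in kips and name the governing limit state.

81.7 kips (base-metal shear governs)

Weld metal: throat = 0.707×0.5 = 0.3535 in, L = 2×7.5625 = 15.125 in. φR_n = 0.75 × 0.6 × 70 × 0.3535 × 15.125 = 168.4 kips.
Base metal shear (0.25 in plate): yield φR_n = 1.0×0.6×36×0.25×15.125 = 81.7 kips; rupture φR_n = 0.75×0.6×58×0.25×15.125 = 98.7 kips; take 81.7 kips (yield).
Governing: min(168.4, 81.7) = 81.7 kips → base-metal shear.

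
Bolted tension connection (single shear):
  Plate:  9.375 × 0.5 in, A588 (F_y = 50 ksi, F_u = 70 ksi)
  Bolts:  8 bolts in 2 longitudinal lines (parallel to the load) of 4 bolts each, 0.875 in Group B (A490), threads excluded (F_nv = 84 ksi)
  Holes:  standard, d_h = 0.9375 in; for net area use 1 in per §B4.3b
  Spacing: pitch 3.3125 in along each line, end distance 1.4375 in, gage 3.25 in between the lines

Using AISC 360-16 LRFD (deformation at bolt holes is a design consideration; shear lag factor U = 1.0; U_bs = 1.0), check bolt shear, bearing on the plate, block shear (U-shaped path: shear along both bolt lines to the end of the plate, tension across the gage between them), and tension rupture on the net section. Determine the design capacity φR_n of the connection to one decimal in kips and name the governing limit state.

Bolt shear: A_b = π(0.875)²/4 = 0.60132 in². φR_n = 0.75 × 84 × 0.60132 × 8 × 1 = 303.1 kips.
Bearing (0.5 in plate, F_u = 70 ksi): end bolts L_c = 1.4375 − 0.9375/2 = 0.96875, R_n = min(1.2×0.96875×0.5×70, 2.4×0.875×0.5×70) = 40.688 kips/bolt; interior L_c = 3.3125 − 0.9375 = 2.375, R_n = 73.5 kips/bolt. φR_n = 0.75 × (2×40.688 + 6×73.5) = 391.8 kips.
Block shear: shear path 2×[1.4375+3×3.3125] = 2×11.375 in, A_gv = 11.375, A_nv = 2×(11.375 − 3.5×1)×0.5 = 7.875 in²; tension across gage: (3.25 − 1×1)×0.5 = 1.125 in². R_n = min(0.6×70×7.875, 0.6×50×11.375) + 1.0×70×1.125 = min(330.75, 341.25) + 78.75 = 409.5 kips. φR_n = 0.75 × 409.5 = 307.1 kips.
Tension rupture (net): A_n = (9.375 − 2×1)×0.5 = 3.6875 in² (U = 1.0, A_e = A_n). φR_n = 0.75 × 70 × 3.6875 = 193.6 kips.
Governing: min(303.1, 391.8, 307.1, 193.6) = 193.6 kips → net-section rupture.

193.6 kips (net-section rupture governs)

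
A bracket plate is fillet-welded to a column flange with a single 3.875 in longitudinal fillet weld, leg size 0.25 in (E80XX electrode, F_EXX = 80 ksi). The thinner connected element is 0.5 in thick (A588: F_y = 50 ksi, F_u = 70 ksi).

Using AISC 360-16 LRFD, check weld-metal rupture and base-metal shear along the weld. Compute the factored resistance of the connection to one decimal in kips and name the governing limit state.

Weld metal: throat = 0.707×0.25 = 0.17675 in, L = 3.875 in. φR_n = 0.75 × 0.6 × 80 × 0.17675 × 3.875 = 24.7 kips.
Base metal shear (0.5 in plate): yield φR_n = 1.0×0.6×50×0.5×3.875 = 58.1 kips; rupture φR_n = 0.75×0.6×70×0.5×3.875 = 61.0 kips; take 58.1 kips (yield).
Governing: min(24.7, 58.1) = 24.7 kips → weld metal.

24.7 kips (weld metal governs)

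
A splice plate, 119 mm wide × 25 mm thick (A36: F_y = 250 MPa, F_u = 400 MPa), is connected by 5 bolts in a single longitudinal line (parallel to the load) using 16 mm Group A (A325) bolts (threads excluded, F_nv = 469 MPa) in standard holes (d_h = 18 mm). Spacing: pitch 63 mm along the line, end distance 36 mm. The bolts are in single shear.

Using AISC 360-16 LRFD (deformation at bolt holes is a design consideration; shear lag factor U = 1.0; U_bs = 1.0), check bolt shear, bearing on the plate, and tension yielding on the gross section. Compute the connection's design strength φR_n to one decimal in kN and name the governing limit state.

353.6 kN (bolt shear governs)

Bolt shear: A_b = π(16)²/4 = 201.06 mm². φR_n = 0.75 × 469 × 201.06 × 5 × 1 = 353.6 kN.
Bearing (25 mm plate, F_u = 400 MPa): end bolts L_c = 36 − 18/2 = 27, R_n = min(1.2×27×25×400, 2.4×16×25×400) = 324 kN/bolt; interior L_c = 63 − 18 = 45, R_n = 384 kN/bolt. φR_n = 0.75 × (1×324 + 4×384) = 1395.0 kN.
Tension yield (gross): A_g = 119×25 = 2975 mm². φR_n = 0.90 × 250 × 2975 = 669.4 kN.
Governing: min(353.6, 1395.0, 669.4) = 353.6 kN → bolt shear.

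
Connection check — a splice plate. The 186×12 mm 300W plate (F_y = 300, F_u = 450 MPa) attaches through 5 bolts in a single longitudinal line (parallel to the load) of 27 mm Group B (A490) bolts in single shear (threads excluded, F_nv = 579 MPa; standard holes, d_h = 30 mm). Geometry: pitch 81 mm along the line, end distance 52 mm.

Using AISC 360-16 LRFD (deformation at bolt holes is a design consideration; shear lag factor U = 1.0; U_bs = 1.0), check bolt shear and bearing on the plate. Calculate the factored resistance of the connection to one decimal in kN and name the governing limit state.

Bolt shear: A_b = π(27)²/4 = 572.56 mm². φR_n = 0.75 × 579 × 572.56 × 5 × 1 = 1243.2 kN.
Bearing (12 mm plate, F_u = 450 MPa): end bolts L_c = 52 − 30/2 = 37, R_n = min(1.2×37×12×450, 2.4×27×12×450) = 239.76 kN/bolt; interior L_c = 81 − 30 = 51, R_n = 330.48 kN/bolt. φR_n = 0.75 × (1×239.76 + 4×330.48) = 1171.3 kN.
Governing: min(1243.2, 1171.3) = 1171.3 kN → bearing.

1171.3 kN (bearing governs)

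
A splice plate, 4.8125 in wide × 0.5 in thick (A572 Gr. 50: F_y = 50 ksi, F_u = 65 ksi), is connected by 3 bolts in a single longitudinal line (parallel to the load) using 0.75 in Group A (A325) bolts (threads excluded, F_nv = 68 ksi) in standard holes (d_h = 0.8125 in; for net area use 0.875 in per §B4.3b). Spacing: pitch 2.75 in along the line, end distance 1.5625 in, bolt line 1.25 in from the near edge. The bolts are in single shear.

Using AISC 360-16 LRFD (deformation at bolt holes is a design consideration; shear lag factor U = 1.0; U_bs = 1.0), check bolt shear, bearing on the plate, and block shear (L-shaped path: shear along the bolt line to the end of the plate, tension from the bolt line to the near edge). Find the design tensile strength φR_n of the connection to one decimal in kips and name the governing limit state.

Bolt shear: A_b = π(0.75)²/4 = 0.44179 in². φR_n = 0.75 × 68 × 0.44179 × 3 × 1 = 67.6 kips.
Bearing (0.5 in plate, F_u = 65 ksi): end bolts L_c = 1.5625 − 0.8125/2 = 1.15625, R_n = min(1.2×1.15625×0.5×65, 2.4×0.75×0.5×65) = 45.094 kips/bolt; interior L_c = 2.75 − 0.8125 = 1.9375, R_n = 58.5 kips/bolt. φR_n = 0.75 × (1×45.094 + 2×58.5) = 121.6 kips.
Block shear: shear path 1×[1.5625+2×2.75] = 1×7.0625 in, A_gv = 3.5313, A_nv = 1×(7.0625 − 2.5×0.875)×0.5 = 2.4375 in²; tension to near edge: (1.25 − 0.5×0.875)×0.5 = 0.40625 in². R_n = min(0.6×65×2.4375, 0.6×50×3.5313) + 1.0×65×0.40625 = min(95.063, 105.94) + 26.406 = 121.47 kips. φR_n = 0.75 × 121.47 = 91.1 kips.
Governing: min(67.6, 121.6, 91.1) = 67.6 kips → bolt shear.

67.6 kips (bolt shear governs)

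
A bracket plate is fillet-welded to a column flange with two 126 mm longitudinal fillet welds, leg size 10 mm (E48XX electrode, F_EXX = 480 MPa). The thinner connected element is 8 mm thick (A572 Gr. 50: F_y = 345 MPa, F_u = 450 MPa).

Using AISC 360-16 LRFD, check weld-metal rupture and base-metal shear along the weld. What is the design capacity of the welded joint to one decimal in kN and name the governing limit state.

Weld metal: throat = 0.707×10 = 7.07 mm, L = 2×126 = 252 mm. φR_n = 0.75 × 0.6 × 480 × 7.07 × 252 = 384.8 kN.
Base metal shear (8 mm plate): yield φR_n = 1.0×0.6×345×8×252 = 417.3 kN; rupture φR_n = 0.75×0.6×450×8×252 = 408.2 kN; take 408.2 kN (rupture).
Governing: min(384.8, 408.2) = 384.8 kN → weld metal.

384.8 kN (weld metal governs)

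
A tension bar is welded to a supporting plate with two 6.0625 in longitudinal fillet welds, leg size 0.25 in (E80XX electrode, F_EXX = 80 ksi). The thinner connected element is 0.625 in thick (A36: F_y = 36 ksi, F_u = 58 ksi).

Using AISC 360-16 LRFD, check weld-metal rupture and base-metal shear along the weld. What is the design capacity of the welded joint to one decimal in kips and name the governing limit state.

77.2 kips (weld metal governs)

Weld metal: throat = 0.707×0.25 = 0.17675 in, L = 2×6.0625 = 12.125 in. φR_n = 0.75 × 0.6 × 80 × 0.17675 × 12.125 = 77.2 kips.
Base metal shear (0.625 in plate): yield φR_n = 1.0×0.6×36×0.625×12.125 = 163.7 kips; rupture φR_n = 0.75×0.6×58×0.625×12.125 = 197.8 kips; take 163.7 kips (yield).
Governing: min(77.2, 163.7) = 77.2 kips → weld metal.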